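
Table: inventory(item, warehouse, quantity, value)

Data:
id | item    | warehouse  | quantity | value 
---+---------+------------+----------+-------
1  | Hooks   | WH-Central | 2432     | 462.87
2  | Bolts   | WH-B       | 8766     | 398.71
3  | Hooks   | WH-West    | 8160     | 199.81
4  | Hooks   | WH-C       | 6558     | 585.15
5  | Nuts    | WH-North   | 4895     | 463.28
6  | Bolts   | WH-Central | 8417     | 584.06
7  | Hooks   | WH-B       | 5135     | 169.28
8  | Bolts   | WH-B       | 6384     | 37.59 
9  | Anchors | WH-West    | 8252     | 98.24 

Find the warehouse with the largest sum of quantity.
SELECT warehouse, SUM(quantity) as val
FROM inventory
GROUP BY warehouse
ORDER BY val DESC
LIMIT 1

Result: WH-B with sum(quantity) = 20285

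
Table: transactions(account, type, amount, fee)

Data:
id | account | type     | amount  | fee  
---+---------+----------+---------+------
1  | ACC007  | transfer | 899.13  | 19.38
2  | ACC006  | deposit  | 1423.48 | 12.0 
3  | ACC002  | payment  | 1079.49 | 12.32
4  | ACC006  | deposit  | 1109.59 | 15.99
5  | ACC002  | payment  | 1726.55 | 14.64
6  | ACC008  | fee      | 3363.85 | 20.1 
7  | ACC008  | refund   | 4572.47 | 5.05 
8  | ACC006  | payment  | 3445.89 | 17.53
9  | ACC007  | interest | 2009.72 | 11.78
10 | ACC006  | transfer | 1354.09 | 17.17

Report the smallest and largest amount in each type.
SELECT type, MIN(amount), MAX(amount)
FROM transactions
GROUP BY type

Result:
  deposit: min=1109.59, max=1423.48
  fee: min=3363.85, max=3363.85
  interest: min=2009.72, max=2009.72
  payment: min=1079.49, max=3445.89
  refund: min=4572.47, max=4572.47
  transfer: min=899.13, max=1354.09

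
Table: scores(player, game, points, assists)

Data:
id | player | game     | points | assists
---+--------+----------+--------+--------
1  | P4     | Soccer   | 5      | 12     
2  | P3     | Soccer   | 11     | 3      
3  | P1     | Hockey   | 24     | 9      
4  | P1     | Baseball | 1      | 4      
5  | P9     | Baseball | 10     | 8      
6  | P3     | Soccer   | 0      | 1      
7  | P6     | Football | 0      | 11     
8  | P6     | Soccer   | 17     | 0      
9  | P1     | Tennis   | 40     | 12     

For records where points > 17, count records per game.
SELECT game, COUNT(*)
FROM scores
WHERE points > 17
GROUP BY game

Note: WHERE filters rows before grouping.

Result:
  Hockey: 1
  Tennis: 1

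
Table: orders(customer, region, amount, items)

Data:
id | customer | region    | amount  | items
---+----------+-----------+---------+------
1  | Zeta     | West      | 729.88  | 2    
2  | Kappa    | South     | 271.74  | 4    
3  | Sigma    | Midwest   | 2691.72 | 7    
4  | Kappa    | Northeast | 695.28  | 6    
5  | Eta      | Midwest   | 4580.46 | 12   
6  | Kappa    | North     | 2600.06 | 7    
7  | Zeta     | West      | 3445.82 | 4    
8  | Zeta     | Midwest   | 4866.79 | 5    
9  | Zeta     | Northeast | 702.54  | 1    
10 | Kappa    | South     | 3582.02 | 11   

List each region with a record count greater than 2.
SELECT region, COUNT(*) as cnt
FROM orders
GROUP BY region
HAVING COUNT(*) > 2

Result:
  Midwest: 3

Note: HAVING filters groups after aggregation, WHERE filters rows before.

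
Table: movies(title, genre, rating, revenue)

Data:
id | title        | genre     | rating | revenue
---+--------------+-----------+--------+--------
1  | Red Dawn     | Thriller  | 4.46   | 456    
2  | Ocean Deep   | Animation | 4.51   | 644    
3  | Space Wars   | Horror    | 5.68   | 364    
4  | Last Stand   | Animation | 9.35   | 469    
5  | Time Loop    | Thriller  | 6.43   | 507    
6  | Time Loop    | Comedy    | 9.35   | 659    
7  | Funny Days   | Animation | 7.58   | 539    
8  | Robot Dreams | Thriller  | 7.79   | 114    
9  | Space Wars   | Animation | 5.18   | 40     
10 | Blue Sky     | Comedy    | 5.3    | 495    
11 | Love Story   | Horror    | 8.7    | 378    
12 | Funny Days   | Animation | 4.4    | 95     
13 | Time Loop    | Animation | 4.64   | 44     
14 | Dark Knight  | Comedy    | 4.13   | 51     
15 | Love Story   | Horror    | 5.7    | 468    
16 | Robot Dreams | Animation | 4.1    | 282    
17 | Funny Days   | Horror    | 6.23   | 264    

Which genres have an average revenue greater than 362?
SELECT genre, AVG(revenue)
FROM movies
GROUP BY genre
HAVING AVG(revenue) > 362

Result:
  Comedy: avg=401.67
  Horror: avg=368.50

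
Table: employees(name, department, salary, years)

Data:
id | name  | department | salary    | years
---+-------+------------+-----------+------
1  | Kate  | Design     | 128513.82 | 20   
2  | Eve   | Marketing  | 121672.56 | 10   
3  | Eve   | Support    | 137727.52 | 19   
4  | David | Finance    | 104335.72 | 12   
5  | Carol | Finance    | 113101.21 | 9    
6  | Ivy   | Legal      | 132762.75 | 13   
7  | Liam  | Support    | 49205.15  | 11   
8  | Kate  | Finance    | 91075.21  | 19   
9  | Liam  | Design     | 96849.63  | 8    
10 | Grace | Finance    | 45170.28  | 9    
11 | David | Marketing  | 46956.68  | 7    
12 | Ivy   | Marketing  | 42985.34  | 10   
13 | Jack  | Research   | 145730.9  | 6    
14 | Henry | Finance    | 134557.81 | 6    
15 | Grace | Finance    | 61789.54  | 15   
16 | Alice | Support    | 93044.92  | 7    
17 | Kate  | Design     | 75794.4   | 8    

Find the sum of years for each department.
SELECT department, SUM(years) as result
FROM employees
GROUP BY department

Result:
  Design: 36
  Finance: 70
  Legal: 13
  Marketing: 27
  Research: 6
  Support: 37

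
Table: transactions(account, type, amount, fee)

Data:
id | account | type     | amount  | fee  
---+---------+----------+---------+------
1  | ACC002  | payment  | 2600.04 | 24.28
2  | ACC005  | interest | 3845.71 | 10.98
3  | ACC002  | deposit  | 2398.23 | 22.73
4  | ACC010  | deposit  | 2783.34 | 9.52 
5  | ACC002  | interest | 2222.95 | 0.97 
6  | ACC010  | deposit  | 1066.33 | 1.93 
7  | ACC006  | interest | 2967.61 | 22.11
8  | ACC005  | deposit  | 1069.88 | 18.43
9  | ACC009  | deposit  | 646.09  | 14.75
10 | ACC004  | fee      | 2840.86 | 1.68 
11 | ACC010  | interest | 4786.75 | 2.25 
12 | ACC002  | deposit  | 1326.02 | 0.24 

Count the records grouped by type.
SELECT type, COUNT(*) as count
FROM transactions
GROUP BY type

Result:
  deposit: 6
  fee: 1
  interest: 4
  payment: 1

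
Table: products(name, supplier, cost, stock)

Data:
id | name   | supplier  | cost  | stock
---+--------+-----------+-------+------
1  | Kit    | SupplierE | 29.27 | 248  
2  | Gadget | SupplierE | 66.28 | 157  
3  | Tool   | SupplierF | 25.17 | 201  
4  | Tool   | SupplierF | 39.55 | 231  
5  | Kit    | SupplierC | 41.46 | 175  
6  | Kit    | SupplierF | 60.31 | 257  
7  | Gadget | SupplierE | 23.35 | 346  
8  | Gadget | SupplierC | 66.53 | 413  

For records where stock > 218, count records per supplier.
SELECT supplier, COUNT(*)
FROM products
WHERE stock > 218
GROUP BY supplier

Note: WHERE filters rows before grouping.

Result:
  SupplierC: 1
  SupplierE: 2
  SupplierF: 2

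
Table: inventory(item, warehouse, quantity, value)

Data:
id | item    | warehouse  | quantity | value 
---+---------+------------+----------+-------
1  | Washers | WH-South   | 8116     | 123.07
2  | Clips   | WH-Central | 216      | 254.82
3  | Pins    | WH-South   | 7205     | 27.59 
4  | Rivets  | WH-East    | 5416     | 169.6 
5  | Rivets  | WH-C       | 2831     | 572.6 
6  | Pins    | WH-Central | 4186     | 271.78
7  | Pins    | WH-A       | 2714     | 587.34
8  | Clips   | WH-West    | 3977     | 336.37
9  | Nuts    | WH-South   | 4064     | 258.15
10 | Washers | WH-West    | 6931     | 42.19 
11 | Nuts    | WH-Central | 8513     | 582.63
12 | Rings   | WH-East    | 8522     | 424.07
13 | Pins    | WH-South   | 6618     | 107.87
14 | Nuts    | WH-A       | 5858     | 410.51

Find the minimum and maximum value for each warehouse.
SELECT warehouse, MIN(value), MAX(value)
FROM inventory
GROUP BY warehouse

Result:
  WH-A: min=410.51, max=587.34
  WH-C: min=572.60, max=572.60
  WH-Central: min=254.82, max=582.63
  WH-East: min=169.60, max=424.07
  WH-South: min=27.59, max=258.15
  WH-West: min=42.19, max=336.37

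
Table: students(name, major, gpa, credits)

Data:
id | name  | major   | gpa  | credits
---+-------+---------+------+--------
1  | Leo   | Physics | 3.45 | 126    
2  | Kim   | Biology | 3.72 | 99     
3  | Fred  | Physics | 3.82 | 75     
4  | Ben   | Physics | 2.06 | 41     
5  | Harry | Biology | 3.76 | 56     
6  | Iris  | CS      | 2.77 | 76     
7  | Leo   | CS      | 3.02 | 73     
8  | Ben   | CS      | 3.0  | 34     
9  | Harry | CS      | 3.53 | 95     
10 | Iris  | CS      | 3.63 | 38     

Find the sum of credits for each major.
SELECT major, SUM(credits) as result
FROM students
GROUP BY major

Result:
  Biology: 155
  CS: 316
  Physics: 242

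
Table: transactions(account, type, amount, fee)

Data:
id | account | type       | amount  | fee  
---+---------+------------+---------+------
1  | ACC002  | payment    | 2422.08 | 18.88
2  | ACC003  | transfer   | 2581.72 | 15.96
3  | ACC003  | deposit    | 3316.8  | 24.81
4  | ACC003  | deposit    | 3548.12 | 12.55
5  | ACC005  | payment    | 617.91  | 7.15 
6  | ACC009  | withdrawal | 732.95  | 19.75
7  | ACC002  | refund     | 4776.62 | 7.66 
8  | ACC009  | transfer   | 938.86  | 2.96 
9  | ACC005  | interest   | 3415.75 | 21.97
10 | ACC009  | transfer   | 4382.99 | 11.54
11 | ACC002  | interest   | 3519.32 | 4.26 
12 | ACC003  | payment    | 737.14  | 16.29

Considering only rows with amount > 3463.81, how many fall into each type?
SELECT type, COUNT(*)
FROM transactions
WHERE amount > 3463.81
GROUP BY type

Note: WHERE filters rows before grouping.

Result:
  deposit: 1
  interest: 1
  refund: 1
  transfer: 1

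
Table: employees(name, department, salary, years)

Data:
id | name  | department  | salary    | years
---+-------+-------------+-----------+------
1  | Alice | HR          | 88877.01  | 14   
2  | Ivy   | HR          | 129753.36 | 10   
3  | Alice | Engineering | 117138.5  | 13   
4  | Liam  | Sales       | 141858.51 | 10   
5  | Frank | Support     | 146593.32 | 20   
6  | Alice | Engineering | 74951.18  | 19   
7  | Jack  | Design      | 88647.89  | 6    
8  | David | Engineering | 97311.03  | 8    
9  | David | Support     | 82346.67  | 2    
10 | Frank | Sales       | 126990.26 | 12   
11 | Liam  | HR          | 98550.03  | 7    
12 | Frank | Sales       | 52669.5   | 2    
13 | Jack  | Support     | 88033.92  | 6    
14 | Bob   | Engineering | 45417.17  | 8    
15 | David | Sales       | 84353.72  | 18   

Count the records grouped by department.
SELECT department, COUNT(*) as count
FROM employees
GROUP BY department

Result:
  Design: 1
  Engineering: 4
  HR: 3
  Sales: 4
  Support: 3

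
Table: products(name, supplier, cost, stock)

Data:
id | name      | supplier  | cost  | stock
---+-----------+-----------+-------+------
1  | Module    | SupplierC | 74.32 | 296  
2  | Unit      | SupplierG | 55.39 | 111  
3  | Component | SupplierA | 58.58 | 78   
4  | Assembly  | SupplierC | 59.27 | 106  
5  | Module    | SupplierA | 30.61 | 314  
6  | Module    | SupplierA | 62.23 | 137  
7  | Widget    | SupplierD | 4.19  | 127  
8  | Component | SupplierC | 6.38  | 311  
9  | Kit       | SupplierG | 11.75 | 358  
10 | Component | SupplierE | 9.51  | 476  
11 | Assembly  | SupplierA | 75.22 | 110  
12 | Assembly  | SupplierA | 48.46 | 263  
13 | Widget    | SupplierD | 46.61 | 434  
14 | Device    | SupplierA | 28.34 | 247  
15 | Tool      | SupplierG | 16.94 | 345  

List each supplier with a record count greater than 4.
SELECT supplier, COUNT(*) as cnt
FROM products
GROUP BY supplier
HAVING COUNT(*) > 4

Result:
  SupplierA: 6

Note: HAVING filters groups after aggregation, WHERE filters rows before.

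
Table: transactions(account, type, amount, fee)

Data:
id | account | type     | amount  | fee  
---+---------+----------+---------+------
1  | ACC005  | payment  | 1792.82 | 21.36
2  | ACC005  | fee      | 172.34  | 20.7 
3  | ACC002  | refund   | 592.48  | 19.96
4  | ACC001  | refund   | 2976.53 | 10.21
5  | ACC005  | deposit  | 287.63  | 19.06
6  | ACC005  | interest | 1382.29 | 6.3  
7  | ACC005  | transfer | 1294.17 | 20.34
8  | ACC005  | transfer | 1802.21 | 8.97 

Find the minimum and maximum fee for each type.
SELECT type, MIN(fee), MAX(fee)
FROM transactions
GROUP BY type

Result:
  deposit: min=19.06, max=19.06
  fee: min=20.70, max=20.70
  interest: min=6.30, max=6.30
  payment: min=21.36, max=21.36
  refund: min=10.21, max=19.96
  transfer: min=8.97, max=20.34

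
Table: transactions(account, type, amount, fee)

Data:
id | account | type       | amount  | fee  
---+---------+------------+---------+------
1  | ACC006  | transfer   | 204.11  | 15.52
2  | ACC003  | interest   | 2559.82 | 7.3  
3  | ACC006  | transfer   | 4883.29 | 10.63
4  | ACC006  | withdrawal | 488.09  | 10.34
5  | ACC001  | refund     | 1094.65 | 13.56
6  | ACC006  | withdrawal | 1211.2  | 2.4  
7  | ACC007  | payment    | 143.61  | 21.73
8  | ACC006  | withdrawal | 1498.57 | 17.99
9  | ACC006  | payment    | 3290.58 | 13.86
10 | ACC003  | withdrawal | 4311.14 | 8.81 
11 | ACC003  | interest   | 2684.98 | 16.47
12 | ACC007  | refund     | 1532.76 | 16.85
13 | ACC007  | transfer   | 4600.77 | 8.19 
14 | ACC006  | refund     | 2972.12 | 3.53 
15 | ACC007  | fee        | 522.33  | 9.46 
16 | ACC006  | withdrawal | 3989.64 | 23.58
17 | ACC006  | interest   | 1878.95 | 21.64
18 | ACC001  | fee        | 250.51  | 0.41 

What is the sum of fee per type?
SELECT type, SUM(fee) as result
FROM transactions
GROUP BY type

Result:
  fee: 9.87
  interest: 45.41
  payment: 35.59
  refund: 33.94
  transfer: 34.34
  withdrawal: 63.12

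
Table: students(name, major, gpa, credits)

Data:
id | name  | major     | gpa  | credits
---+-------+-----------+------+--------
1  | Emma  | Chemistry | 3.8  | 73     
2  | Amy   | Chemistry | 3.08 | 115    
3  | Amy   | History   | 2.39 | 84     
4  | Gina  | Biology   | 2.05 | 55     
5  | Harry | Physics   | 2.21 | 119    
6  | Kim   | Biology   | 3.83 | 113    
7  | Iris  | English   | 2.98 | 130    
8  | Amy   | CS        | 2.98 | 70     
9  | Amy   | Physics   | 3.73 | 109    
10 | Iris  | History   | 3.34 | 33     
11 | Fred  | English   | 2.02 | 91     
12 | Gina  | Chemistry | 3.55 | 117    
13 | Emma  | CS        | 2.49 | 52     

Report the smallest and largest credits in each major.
SELECT major, MIN(credits), MAX(credits)
FROM students
GROUP BY major

Result:
  Biology: min=55, max=113
  CS: min=52, max=70
  Chemistry: min=73, max=117
  English: min=91, max=130
  History: min=33, max=84
  Physics: min=109, max=119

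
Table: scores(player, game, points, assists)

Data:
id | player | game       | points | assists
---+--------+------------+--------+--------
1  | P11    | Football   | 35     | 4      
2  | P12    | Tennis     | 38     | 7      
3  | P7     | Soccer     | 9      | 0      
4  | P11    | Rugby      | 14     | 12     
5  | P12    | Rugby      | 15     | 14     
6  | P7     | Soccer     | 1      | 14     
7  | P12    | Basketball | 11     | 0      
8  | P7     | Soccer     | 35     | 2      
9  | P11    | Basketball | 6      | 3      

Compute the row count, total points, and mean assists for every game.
SELECT game,
       COUNT(*) as cnt,
       SUM(points) as total_points,
       AVG(assists) as avg_assists
FROM scores
GROUP BY game

Result:
  Basketball: 2 records, 17 total points, 1.50 avg assists
  Football: 1 records, 35 total points, 4.00 avg assists
  Rugby: 2 records, 29 total points, 13.00 avg assists
  Soccer: 3 records, 45 total points, 5.33 avg assists
  Tennis: 1 records, 38 total points, 7.00 avg assists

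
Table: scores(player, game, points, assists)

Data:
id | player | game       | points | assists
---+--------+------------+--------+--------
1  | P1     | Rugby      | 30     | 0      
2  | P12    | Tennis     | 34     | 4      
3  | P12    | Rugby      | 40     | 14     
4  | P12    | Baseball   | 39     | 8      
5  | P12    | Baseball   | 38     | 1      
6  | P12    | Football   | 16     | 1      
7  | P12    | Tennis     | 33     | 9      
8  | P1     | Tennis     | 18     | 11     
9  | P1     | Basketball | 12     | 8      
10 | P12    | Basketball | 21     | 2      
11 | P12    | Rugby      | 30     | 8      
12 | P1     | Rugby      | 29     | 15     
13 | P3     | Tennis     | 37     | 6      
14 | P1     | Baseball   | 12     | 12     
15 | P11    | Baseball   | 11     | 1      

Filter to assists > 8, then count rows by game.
SELECT game, COUNT(*)
FROM scores
WHERE assists > 8
GROUP BY game

Note: WHERE filters rows before grouping.

Result:
  Baseball: 1
  Rugby: 2
  Tennis: 2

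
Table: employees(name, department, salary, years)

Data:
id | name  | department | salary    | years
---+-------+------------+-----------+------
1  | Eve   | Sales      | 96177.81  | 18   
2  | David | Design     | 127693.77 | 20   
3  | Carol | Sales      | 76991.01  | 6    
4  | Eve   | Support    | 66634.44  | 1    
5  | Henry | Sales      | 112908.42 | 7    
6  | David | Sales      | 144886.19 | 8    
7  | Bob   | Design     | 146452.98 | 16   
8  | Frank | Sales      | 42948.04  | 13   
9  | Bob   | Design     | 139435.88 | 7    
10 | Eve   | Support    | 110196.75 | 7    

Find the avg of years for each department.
SELECT department, AVG(years) as result
FROM employees
GROUP BY department

Result:
  Design: 14.33
  Sales: 10.40
  Support: 4.00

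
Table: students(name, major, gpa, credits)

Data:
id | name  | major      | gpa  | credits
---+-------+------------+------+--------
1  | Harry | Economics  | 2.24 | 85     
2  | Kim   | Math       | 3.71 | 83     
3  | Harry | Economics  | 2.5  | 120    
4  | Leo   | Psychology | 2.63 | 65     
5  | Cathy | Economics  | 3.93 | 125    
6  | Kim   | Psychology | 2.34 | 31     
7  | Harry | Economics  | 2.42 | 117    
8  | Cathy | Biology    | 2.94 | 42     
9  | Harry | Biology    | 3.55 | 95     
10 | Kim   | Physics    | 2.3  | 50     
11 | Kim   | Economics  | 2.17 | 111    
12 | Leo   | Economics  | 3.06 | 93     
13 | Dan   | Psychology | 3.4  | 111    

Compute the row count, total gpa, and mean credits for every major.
SELECT major,
       COUNT(*) as cnt,
       SUM(gpa) as total_gpa,
       AVG(credits) as avg_credits
FROM students
GROUP BY major

Result:
  Biology: 2 records, 6.49 total gpa, 68.50 avg credits
  Economics: 6 records, 16.32 total gpa, 108.50 avg credits
  Math: 1 records, 3.71 total gpa, 83.00 avg credits
  Physics: 1 records, 2.30 total gpa, 50.00 avg credits
  Psychology: 3 records, 8.37 total gpa, 69.00 avg credits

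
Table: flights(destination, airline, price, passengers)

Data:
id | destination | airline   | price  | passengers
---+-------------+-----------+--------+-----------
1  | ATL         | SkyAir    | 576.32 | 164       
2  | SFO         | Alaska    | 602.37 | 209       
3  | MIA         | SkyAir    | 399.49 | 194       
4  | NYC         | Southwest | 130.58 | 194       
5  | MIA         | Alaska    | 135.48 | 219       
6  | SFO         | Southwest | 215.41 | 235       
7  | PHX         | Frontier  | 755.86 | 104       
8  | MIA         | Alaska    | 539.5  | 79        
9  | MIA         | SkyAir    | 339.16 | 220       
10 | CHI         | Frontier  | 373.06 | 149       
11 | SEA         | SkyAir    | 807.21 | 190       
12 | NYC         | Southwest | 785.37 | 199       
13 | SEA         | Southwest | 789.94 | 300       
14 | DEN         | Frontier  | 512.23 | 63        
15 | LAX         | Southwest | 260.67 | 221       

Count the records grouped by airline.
SELECT airline, COUNT(*) as count
FROM flights
GROUP BY airline

Result:
  Alaska: 3
  Frontier: 3
  SkyAir: 4
  Southwest: 5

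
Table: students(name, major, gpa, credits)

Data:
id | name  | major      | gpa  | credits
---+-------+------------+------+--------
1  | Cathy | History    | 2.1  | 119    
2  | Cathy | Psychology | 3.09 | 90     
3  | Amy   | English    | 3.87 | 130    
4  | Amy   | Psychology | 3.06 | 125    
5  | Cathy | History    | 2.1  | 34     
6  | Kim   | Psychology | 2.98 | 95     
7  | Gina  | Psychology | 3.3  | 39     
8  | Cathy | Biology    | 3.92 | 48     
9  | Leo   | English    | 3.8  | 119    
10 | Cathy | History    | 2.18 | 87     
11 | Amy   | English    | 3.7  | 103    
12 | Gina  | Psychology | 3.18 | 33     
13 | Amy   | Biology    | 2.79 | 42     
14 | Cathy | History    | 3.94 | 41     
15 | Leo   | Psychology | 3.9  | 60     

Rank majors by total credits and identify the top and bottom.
SELECT major, SUM(credits)
FROM students
GROUP BY major
ORDER BY SUM(credits)

All groups:
  Biology: 90
  History: 281
  English: 352
  Psychology: 442

Highest: Psychology (442)
Lowest: Biology (90)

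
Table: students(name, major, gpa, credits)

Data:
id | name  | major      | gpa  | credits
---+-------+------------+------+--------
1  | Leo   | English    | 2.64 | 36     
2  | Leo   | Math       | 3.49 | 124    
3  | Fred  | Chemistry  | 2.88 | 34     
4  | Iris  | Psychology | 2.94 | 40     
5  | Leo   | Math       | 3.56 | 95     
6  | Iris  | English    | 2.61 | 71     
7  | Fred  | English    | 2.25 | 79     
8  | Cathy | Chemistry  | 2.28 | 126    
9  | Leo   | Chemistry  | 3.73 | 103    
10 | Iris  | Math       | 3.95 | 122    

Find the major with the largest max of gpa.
SELECT major, MAX(gpa) as val
FROM students
GROUP BY major
ORDER BY val DESC
LIMIT 1

Result: Math with max(gpa) = 3.95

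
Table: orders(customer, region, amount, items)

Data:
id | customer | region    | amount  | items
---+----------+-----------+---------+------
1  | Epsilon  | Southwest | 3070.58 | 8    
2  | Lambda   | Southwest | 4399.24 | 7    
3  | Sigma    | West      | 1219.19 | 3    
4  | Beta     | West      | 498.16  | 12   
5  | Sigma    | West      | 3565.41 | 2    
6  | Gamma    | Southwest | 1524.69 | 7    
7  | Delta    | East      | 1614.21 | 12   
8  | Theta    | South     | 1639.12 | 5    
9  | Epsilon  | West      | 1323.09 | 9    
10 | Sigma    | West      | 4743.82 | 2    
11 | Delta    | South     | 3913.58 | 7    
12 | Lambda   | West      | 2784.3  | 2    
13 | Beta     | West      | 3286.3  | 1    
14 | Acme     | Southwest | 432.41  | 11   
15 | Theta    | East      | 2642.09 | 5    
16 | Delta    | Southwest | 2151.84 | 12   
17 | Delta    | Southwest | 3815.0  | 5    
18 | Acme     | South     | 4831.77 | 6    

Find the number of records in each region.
SELECT region, COUNT(*) as count
FROM orders
GROUP BY region

Result:
  East: 2
  South: 3
  Southwest: 6
  West: 7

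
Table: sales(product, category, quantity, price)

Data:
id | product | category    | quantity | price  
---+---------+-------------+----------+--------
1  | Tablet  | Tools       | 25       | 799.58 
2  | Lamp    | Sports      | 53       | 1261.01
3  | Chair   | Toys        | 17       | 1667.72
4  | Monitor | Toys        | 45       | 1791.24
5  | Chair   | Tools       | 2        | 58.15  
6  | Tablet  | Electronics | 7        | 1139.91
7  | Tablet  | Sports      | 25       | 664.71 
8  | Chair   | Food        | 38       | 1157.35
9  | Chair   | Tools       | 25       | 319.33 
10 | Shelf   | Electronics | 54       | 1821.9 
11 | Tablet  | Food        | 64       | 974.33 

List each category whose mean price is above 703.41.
SELECT category, AVG(price)
FROM sales
GROUP BY category
HAVING AVG(price) > 703.41

Result:
  Electronics: avg=1480.91
  Food: avg=1065.84
  Sports: avg=962.86
  Toys: avg=1729.48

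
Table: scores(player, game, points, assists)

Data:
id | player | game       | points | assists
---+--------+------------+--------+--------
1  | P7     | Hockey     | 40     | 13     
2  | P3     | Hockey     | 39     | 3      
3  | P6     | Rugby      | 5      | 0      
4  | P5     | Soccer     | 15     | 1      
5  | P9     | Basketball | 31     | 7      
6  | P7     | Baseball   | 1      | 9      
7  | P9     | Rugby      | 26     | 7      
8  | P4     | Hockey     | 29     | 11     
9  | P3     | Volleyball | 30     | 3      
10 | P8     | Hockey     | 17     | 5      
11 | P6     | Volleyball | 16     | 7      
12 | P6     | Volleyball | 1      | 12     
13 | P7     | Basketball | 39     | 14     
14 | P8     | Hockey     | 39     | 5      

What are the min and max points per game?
SELECT game, MIN(points), MAX(points)
FROM scores
GROUP BY game

Result:
  Baseball: min=1, max=1
  Basketball: min=31, max=39
  Hockey: min=17, max=40
  Rugby: min=5, max=26
  Soccer: min=15, max=15
  Volleyball: min=1, max=30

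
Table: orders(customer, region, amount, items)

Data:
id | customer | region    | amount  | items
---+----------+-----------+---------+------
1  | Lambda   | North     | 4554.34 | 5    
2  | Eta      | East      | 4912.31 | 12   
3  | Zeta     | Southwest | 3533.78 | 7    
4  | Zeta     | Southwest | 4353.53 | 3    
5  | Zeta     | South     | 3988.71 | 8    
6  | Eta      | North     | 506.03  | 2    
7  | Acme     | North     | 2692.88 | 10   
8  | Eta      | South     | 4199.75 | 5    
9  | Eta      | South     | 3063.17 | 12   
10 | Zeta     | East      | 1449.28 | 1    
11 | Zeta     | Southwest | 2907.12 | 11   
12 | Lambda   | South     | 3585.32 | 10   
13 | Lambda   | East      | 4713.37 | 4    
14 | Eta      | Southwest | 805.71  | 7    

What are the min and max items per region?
SELECT region, MIN(items), MAX(items)
FROM orders
GROUP BY region

Result:
  East: min=1, max=12
  North: min=2, max=10
  South: min=5, max=12
  Southwest: min=3, max=11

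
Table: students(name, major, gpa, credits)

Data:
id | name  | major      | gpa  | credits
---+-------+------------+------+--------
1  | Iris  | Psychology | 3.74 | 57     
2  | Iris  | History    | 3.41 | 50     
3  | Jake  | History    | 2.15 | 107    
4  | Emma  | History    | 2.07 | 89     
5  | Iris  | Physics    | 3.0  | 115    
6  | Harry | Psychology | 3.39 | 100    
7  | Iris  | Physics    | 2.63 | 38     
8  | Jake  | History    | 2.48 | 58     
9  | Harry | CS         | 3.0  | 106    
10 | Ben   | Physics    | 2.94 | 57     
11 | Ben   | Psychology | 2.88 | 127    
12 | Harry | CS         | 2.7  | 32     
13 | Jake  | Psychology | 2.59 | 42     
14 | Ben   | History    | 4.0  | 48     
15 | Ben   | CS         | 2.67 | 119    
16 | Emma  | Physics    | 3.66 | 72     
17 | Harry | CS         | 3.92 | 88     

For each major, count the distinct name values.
SELECT major, COUNT(DISTINCT name)
FROM students
GROUP BY major

Result:
  CS: 2 distinct
  History: 4 distinct
  Physics: 3 distinct
  Psychology: 4 distinct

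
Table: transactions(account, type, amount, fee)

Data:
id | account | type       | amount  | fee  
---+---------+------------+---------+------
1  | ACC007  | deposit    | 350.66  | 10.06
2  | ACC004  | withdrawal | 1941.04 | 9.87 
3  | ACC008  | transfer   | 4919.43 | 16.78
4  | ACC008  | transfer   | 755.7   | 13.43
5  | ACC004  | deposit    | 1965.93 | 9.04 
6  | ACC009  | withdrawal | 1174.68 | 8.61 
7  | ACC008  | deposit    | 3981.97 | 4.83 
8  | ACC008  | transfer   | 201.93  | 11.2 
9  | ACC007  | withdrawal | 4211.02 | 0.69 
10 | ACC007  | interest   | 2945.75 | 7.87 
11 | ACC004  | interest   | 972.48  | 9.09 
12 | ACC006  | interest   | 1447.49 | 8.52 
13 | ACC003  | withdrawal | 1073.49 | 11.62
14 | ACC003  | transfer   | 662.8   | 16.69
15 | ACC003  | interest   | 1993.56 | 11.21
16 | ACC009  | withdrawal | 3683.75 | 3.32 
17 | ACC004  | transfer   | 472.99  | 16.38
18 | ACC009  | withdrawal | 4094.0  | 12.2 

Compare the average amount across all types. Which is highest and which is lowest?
SELECT type, AVG(amount)
FROM transactions
GROUP BY type
ORDER BY AVG(amount)

All groups:
  transfer: 1402.57
  interest: 1839.82
  deposit: 2099.52
  withdrawal: 2696.33

Highest: withdrawal (2696.33)
Lowest: transfer (1402.57)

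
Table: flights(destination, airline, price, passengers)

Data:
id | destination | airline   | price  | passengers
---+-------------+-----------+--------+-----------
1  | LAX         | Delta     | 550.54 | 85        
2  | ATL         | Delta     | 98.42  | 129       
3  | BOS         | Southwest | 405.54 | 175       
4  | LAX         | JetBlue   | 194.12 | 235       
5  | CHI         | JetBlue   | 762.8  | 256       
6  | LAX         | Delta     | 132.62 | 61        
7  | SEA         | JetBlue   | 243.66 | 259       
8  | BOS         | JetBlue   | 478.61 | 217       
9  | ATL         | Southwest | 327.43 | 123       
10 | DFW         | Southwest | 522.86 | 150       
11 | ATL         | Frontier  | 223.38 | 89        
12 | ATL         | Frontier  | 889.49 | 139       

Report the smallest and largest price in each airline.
SELECT airline, MIN(price), MAX(price)
FROM flights
GROUP BY airline

Result:
  Delta: min=98.42, max=550.54
  Frontier: min=223.38, max=889.49
  JetBlue: min=194.12, max=762.80
  Southwest: min=327.43, max=522.86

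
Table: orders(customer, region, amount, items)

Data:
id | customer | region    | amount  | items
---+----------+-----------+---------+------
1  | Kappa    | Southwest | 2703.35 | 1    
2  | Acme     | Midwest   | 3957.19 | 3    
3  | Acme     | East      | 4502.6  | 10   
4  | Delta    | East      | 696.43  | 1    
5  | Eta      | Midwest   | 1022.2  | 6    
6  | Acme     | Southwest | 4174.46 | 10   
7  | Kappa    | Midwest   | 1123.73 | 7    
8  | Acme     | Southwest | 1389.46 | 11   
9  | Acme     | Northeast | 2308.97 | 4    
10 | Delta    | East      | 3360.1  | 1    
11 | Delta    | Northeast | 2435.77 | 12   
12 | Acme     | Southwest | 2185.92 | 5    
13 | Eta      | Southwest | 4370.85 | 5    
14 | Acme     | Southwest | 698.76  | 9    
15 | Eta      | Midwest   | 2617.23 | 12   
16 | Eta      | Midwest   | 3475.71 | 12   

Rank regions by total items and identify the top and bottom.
SELECT region, SUM(items)
FROM orders
GROUP BY region
ORDER BY SUM(items)

All groups:
  East: 12
  Northeast: 16
  Midwest: 40
  Southwest: 41

Highest: Southwest (41)
Lowest: East (12)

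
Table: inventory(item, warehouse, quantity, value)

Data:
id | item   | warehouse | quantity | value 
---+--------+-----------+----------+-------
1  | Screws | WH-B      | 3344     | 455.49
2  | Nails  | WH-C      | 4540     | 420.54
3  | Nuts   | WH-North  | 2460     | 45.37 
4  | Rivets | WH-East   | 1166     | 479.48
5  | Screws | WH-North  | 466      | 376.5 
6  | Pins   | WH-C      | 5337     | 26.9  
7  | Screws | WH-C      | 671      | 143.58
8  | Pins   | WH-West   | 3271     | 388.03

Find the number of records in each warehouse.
SELECT warehouse, COUNT(*) as count
FROM inventory
GROUP BY warehouse

Result:
  WH-B: 1
  WH-C: 3
  WH-East: 1
  WH-North: 2
  WH-West: 1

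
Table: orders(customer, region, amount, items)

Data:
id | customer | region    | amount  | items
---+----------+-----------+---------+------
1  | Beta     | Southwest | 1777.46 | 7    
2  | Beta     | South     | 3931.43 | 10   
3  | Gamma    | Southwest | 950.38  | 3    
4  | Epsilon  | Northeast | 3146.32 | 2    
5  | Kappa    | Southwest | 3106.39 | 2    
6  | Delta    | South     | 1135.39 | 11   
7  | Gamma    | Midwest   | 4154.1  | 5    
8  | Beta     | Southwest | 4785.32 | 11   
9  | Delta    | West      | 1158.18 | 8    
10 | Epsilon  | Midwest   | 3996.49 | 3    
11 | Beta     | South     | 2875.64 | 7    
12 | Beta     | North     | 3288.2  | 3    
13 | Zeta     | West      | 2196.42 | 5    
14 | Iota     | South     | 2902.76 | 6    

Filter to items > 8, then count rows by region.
SELECT region, COUNT(*)
FROM orders
WHERE items > 8
GROUP BY region

Note: WHERE filters rows before grouping.

Result:
  South: 2
  Southwest: 1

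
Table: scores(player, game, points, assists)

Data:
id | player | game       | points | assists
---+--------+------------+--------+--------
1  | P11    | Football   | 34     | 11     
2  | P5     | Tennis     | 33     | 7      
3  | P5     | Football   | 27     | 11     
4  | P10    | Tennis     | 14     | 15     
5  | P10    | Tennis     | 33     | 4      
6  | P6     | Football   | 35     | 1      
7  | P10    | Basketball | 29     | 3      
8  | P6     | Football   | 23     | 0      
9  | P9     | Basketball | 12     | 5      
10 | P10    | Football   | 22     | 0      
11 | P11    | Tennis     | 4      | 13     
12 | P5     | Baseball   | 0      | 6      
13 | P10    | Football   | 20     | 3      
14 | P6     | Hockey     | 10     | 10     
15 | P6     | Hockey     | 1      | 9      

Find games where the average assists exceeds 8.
SELECT game, AVG(assists)
FROM scores
GROUP BY game
HAVING AVG(assists) > 8

Result:
  Hockey: avg=9.50
  Tennis: avg=9.75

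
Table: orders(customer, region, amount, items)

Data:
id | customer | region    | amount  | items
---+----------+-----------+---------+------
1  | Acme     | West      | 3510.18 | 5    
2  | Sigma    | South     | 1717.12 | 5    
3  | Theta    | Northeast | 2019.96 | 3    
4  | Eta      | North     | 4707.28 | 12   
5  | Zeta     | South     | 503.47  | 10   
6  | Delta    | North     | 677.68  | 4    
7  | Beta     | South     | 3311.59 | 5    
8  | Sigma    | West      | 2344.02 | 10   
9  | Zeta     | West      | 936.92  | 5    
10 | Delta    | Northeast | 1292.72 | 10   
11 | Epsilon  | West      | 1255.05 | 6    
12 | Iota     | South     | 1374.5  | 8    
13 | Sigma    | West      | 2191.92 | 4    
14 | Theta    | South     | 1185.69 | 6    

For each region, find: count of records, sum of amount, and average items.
SELECT region,
       COUNT(*) as cnt,
       SUM(amount) as total_amount,
       AVG(items) as avg_items
FROM orders
GROUP BY region

Result:
  North: 2 records, 5384.96 total amount, 8.00 avg items
  Northeast: 2 records, 3312.68 total amount, 6.50 avg items
  South: 5 records, 8092.37 total amount, 6.80 avg items
  West: 5 records, 10238.09 total amount, 6.00 avg items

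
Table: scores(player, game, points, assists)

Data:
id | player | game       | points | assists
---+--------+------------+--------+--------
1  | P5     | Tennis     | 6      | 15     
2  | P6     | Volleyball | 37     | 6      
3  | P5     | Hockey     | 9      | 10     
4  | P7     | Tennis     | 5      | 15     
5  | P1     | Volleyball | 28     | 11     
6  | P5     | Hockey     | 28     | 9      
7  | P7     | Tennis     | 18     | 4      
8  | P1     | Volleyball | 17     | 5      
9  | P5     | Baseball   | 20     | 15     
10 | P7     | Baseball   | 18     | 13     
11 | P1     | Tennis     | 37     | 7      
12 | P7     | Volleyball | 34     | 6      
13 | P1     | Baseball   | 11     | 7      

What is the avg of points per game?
SELECT game, AVG(points) as result
FROM scores
GROUP BY game

Result:
  Baseball: 16.33
  Hockey: 18.50
  Tennis: 16.50
  Volleyball: 29.00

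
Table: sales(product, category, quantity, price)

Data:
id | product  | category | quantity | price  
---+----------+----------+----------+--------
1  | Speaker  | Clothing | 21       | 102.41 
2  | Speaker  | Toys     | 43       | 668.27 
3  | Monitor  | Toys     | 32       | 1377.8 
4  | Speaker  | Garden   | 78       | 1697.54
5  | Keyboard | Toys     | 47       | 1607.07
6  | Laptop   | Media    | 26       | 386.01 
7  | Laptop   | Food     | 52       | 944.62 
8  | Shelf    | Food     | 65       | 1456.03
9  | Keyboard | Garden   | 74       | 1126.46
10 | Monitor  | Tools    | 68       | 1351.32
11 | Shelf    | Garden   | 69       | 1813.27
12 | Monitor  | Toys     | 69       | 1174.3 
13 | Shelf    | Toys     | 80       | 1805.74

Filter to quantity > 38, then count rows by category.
SELECT category, COUNT(*)
FROM sales
WHERE quantity > 38
GROUP BY category

Note: WHERE filters rows before grouping.

Result:
  Food: 2
  Garden: 3
  Tools: 1
  Toys: 4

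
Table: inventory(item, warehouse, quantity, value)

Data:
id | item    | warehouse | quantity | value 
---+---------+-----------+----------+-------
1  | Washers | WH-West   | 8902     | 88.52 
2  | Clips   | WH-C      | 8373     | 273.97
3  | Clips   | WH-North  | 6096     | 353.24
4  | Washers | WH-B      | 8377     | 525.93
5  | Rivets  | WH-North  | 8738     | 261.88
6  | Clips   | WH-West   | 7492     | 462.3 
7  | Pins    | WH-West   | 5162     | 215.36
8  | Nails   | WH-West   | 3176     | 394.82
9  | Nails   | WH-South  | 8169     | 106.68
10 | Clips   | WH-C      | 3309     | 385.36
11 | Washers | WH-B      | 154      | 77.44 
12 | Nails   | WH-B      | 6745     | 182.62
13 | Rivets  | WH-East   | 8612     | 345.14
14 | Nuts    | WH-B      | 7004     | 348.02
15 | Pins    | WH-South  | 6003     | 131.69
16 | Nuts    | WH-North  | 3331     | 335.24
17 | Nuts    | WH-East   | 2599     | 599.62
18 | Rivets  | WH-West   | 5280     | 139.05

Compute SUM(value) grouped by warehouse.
SELECT warehouse, SUM(value) as result
FROM inventory
GROUP BY warehouse

Result:
  WH-B: 1134.01
  WH-C: 659.33
  WH-East: 944.76
  WH-North: 950.36
  WH-South: 238.37
  WH-West: 1300.05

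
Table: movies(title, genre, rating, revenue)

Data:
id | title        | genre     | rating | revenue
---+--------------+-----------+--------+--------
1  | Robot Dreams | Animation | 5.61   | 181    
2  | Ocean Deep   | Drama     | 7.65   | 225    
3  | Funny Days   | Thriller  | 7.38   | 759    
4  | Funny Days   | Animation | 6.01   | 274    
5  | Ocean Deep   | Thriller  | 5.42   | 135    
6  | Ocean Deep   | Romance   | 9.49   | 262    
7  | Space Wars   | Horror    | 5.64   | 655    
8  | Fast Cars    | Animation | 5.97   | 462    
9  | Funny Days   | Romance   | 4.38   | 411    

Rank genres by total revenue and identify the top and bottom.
SELECT genre, SUM(revenue)
FROM movies
GROUP BY genre
ORDER BY SUM(revenue)

All groups:
  Drama: 225
  Horror: 655
  Romance: 673
  Thriller: 894
  Animation: 917

Highest: Animation (917)
Lowest: Drama (225)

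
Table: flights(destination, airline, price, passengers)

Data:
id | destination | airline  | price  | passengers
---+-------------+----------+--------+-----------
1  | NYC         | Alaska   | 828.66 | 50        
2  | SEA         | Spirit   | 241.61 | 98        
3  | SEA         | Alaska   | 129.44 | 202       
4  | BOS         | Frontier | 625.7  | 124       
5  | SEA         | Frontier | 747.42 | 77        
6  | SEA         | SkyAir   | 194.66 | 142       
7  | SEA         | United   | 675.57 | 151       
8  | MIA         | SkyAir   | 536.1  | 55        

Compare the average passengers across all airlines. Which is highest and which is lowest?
SELECT airline, AVG(passengers)
FROM flights
GROUP BY airline
ORDER BY AVG(passengers)

All groups:
  Spirit: 98.00
  SkyAir: 98.50
  Frontier: 100.50
  Alaska: 126.00
  United: 151.00

Highest: United (151.00)
Lowest: Spirit (98.00)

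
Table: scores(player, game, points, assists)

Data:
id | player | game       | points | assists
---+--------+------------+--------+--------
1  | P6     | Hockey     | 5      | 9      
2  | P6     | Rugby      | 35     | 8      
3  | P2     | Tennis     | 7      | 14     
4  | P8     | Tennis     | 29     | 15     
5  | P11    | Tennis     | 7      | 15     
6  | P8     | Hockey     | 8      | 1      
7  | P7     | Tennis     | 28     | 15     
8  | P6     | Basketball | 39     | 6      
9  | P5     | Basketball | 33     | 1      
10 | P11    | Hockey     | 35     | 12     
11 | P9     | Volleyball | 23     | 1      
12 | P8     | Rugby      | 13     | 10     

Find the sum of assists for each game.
SELECT game, SUM(assists) as result
FROM scores
GROUP BY game

Result:
  Basketball: 7
  Hockey: 22
  Rugby: 18
  Tennis: 59
  Volleyball: 1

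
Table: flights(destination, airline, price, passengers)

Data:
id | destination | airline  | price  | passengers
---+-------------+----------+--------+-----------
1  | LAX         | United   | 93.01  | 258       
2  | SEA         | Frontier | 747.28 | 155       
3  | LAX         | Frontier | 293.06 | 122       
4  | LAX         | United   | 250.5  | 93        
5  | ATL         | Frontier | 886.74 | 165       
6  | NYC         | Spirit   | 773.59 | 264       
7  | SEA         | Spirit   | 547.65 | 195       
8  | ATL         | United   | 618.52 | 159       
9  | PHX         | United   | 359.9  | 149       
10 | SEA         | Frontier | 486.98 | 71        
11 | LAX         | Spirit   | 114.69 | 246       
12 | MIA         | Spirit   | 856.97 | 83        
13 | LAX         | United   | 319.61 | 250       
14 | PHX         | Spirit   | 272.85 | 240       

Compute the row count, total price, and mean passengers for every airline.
SELECT airline,
       COUNT(*) as cnt,
       SUM(price) as total_price,
       AVG(passengers) as avg_passengers
FROM flights
GROUP BY airline

Result:
  Frontier: 4 records, 2414.06 total price, 128.25 avg passengers
  Spirit: 5 records, 2565.75 total price, 205.60 avg passengers
  United: 5 records, 1641.54 total price, 181.80 avg passengers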